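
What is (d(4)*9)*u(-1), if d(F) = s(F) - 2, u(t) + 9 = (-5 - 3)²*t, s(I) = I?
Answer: -1314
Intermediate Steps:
u(t) = -9 + 64*t (u(t) = -9 + (-5 - 3)²*t = -9 + (-8)²*t = -9 + 64*t)
d(F) = -2 + F (d(F) = F - 2 = -2 + F)
(d(4)*9)*u(-1) = ((-2 + 4)*9)*(-9 + 64*(-1)) = (2*9)*(-9 - 64) = 18*(-73) = -1314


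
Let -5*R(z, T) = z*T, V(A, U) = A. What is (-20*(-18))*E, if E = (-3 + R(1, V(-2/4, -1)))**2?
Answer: 15138/5 ≈ 3027.6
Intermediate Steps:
R(z, T) = -T*z/5 (R(z, T) = -z*T/5 = -T*z/5)
E = 841/100 (E = (-3 - 1/5*(-2/4)*1)**2 = (-3 - 1/5*(-2*1/4)*1)**2 = (-3 - 1/5*(-1/2)*1)**2 = (-3 + 1/10)**2 = (-29/10)**2 = 841/100 ≈ 8.4100)
(-20*(-18))*E = -20*(-18)*(841/100) = 360*(841/100) = 15138/5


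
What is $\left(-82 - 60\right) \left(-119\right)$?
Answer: $16898$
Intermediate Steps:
$\left(-82 - 60\right) \left(-119\right) = \left(-142\right) \left(-119\right) = 16898$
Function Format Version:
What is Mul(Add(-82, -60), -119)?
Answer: 16898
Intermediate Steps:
Mul(Add(-82, -60), -119) = Mul(-142, -119) = 16898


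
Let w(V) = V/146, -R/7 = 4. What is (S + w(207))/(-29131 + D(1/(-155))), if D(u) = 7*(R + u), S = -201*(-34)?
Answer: -154685505/663671032 ≈ -0.23308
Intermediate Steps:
R = -28 (R = -7*4 = -28)
S = 6834
w(V) = V/146 (w(V) = V*(1/146) = V/146)
D(u) = -196 + 7*u (D(u) = 7*(-28 + u) = -196 + 7*u)
(S + w(207))/(-29131 + D(1/(-155))) = (6834 + (1/146)*207)/(-29131 + (-196 + 7/(-155))) = (6834 + 207/146)/(-29131 + (-196 + 7*(-1/155))) = 997971/(146*(-29131 + (-196 - 7/155))) = 997971/(146*(-29131 - 30387/155)) = 997971/(146*(-4545692/155)) = (997971/146)*(-155/4545692) = -154685505/663671032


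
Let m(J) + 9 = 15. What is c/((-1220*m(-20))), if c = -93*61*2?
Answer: 31/20 ≈ 1.5500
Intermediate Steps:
m(J) = 6 (m(J) = -9 + 15 = 6)
c = -11346 (c = -5673*2 = -11346)
c/((-1220*m(-20))) = -11346/((-1220*6)) = -11346/(-7320) = -11346*(-1/7320) = 31/20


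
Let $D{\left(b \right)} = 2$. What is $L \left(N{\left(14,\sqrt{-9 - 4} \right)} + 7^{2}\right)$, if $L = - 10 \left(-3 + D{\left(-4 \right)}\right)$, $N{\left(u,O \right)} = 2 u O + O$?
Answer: $490 + 290 i \sqrt{13} \approx 490.0 + 1045.6 i$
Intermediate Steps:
$N{\left(u,O \right)} = O + 2 O u$ ($N{\left(u,O \right)} = 2 O u + O = O + 2 O u$)
$L = 10$ ($L = - 10 \left(-3 + 2\right) = \left(-10\right) \left(-1\right) = 10$)
$L \left(N{\left(14,\sqrt{-9 - 4} \right)} + 7^{2}\right) = 10 \left(\sqrt{-9 - 4} \left(1 + 2 \cdot 14\right) + 7^{2}\right) = 10 \left(\sqrt{-13} \left(1 + 28\right) + 49\right) = 10 \left(i \sqrt{13} \cdot 29 + 49\right) = 10 \left(29 i \sqrt{13} + 49\right) = 10 \left(49 + 29 i \sqrt{13}\right) = 490 + 290 i \sqrt{13}$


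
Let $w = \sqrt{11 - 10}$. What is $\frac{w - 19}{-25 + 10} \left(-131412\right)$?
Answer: $- \frac{788472}{5} \approx -1.5769 \cdot 10^{5}$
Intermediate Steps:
$w = 1$ ($w = \sqrt{1} = 1$)
$\frac{w - 19}{-25 + 10} \left(-131412\right) = \frac{1 - 19}{-25 + 10} \left(-131412\right) = - \frac{18}{-15} \left(-131412\right) = \left(-18\right) \left(- \frac{1}{15}\right) \left(-131412\right) = \frac{6}{5} \left(-131412\right) = - \frac{788472}{5}$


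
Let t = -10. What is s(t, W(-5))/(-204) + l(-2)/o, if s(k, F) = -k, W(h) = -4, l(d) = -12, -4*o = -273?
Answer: -2087/9282 ≈ -0.22484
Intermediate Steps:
o = 273/4 (o = -¼*(-273) = 273/4 ≈ 68.250)
s(t, W(-5))/(-204) + l(-2)/o = -1*(-10)/(-204) - 12/273/4 = 10*(-1/204) - 12*4/273 = -5/102 - 16/91 = -2087/9282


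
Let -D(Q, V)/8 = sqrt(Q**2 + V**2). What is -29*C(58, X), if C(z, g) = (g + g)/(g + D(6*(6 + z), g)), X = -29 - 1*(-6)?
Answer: 30682/9470511 - 10672*sqrt(147985)/9470511 ≈ -0.43025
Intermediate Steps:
X = -23 (X = -29 + 6 = -23)
D(Q, V) = -8*sqrt(Q**2 + V**2)
C(z, g) = 2*g/(g - 8*sqrt(g**2 + (36 + 6*z)**2)) (C(z, g) = (g + g)/(g - 8*sqrt((6*(6 + z))**2 + g**2)) = (2*g)/(g - 8*sqrt((36 + 6*z)**2 + g**2)) = (2*g)/(g - 8*sqrt(g**2 + (36 + 6*z)**2)) = 2*g/(g - 8*sqrt(g**2 + (36 + 6*z)**2)))
-29*C(58, X) = -58*(-23)/(-23 - 8*sqrt((-23)**2 + 36*(6 + 58)**2)) = -58*(-23)/(-23 - 8*sqrt(529 + 36*64**2)) = -58*(-23)/(-23 - 8*sqrt(529 + 36*4096)) = -58*(-23)/(-23 - 8*sqrt(529 + 147456)) = -58*(-23)/(-23 - 8*sqrt(147985)) = -(-1334)/(-23 - 8*sqrt(147985)) = 1334/(-23 - 8*sqrt(147985))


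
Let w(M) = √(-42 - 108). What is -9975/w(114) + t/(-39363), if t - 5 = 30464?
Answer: -30469/39363 + 665*I*√6/2 ≈ -0.77405 + 814.46*I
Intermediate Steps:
w(M) = 5*I*√6 (w(M) = √(-150) = 5*I*√6)
t = 30469 (t = 5 + 30464 = 30469)
-9975/w(114) + t/(-39363) = -9975*(-I*√6/30) + 30469/(-39363) = -(-665)*I*√6/2 + 30469*(-1/39363) = 665*I*√6/2 - 30469/39363 = -30469/39363 + 665*I*√6/2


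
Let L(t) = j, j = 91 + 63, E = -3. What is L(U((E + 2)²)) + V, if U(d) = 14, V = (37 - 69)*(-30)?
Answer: 1114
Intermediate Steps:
j = 154
V = 960 (V = -32*(-30) = 960)
L(t) = 154
L(U((E + 2)²)) + V = 154 + 960 = 1114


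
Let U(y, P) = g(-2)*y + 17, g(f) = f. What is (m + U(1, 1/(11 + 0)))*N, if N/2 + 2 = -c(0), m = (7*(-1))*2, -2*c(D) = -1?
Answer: -5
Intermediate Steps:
U(y, P) = 17 - 2*y (U(y, P) = -2*y + 17 = 17 - 2*y)
c(D) = ½ (c(D) = -½*(-1) = ½)
m = -14 (m = -7*2 = -14)
N = -5 (N = -4 + 2*(-1*½) = -4 + 2*(-½) = -4 - 1 = -5)
(m + U(1, 1/(11 + 0)))*N = (-14 + (17 - 2*1))*(-5) = (-14 + (17 - 2))*(-5) = (-14 + 15)*(-5) = 1*(-5) = -5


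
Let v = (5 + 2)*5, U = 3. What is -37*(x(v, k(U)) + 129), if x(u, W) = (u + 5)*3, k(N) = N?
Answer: -9213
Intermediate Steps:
v = 35 (v = 7*5 = 35)
x(u, W) = 15 + 3*u (x(u, W) = (5 + u)*3 = 15 + 3*u)
-37*(x(v, k(U)) + 129) = -37*((15 + 3*35) + 129) = -37*((15 + 105) + 129) = -37*(120 + 129) = -37*249 = -9213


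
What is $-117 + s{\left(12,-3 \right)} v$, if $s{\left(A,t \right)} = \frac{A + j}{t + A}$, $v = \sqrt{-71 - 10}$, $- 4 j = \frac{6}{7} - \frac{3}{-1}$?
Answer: $-117 + \frac{309 i}{28} \approx -117.0 + 11.036 i$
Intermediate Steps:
$j = - \frac{27}{28}$ ($j = - \frac{\frac{6}{7} - \frac{3}{-1}}{4} = - \frac{6 \cdot \frac{1}{7} - -3}{4} = - \frac{\frac{6}{7} + 3}{4} = \left(- \frac{1}{4}\right) \frac{27}{7} = - \frac{27}{28} \approx -0.96429$)
$v = 9 i$ ($v = \sqrt{-81} = 9 i \approx 9.0 i$)
$s{\left(A,t \right)} = \frac{- \frac{27}{28} + A}{A + t}$ ($s{\left(A,t \right)} = \frac{A - \frac{27}{28}}{t + A} = \frac{- \frac{27}{28} + A}{A + t}$)
$-117 + s{\left(12,-3 \right)} v = -117 + \frac{- \frac{27}{28} + 12}{12 - 3} \cdot 9 i = -117 + \frac{1}{9} \cdot \frac{309}{28} \cdot 9 i = -117 + \frac{103 \cdot 9 i}{84} = -117 + \frac{309 i}{28}$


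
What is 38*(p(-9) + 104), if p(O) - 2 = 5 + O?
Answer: 3876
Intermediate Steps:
p(O) = 7 + O (p(O) = 2 + (5 + O) = 7 + O)
38*(p(-9) + 104) = 38*((7 - 9) + 104) = 38*(-2 + 104) = 38*102 = 3876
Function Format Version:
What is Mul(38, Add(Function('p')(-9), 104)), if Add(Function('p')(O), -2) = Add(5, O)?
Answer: 3876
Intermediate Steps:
Function('p')(O) = Add(7, O) (Function('p')(O) = Add(2, Add(5, O)) = Add(7, O))
Mul(38, Add(Function('p')(-9), 104)) = Mul(38, Add(Add(7, -9), 104)) = Mul(38, Add(-2, 104)) = Mul(38, 102) = 3876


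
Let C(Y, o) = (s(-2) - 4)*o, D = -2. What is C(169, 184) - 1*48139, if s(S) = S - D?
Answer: -48875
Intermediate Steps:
s(S) = 2 + S (s(S) = S - 1*(-2) = S + 2 = 2 + S)
C(Y, o) = -4*o (C(Y, o) = ((2 - 2) - 4)*o = (0 - 4)*o = -4*o)
C(169, 184) - 1*48139 = -4*184 - 1*48139 = -736 - 48139 = -48875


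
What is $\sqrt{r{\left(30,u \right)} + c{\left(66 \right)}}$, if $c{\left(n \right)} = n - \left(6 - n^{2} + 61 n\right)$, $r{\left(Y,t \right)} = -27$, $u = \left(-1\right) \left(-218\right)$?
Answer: $11 \sqrt{3} \approx 19.053$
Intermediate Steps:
$u = 218$
$c{\left(n \right)} = -6 + n^{2} - 60 n$ ($c{\left(n \right)} = n - \left(6 - n^{2} + 61 n\right) = -6 + n^{2} - 60 n$)
$\sqrt{r{\left(30,u \right)} + c{\left(66 \right)}} = \sqrt{-27 - \left(3966 - 4356\right)} = \sqrt{-27 - -390} = \sqrt{-27 + 390} = \sqrt{363} = 11 \sqrt{3}$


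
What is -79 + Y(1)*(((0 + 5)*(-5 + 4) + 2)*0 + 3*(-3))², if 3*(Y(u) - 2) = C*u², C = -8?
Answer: -133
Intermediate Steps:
Y(u) = 2 - 8*u²/3 (Y(u) = 2 + (-8*u²)/3 = 2 - 8*u²/3)
-79 + Y(1)*(((0 + 5)*(-5 + 4) + 2)*0 + 3*(-3))² = -79 + (2 - 8/3*1²)*(((0 + 5)*(-5 + 4) + 2)*0 + 3*(-3))² = -79 + (2 - 8/3*1)*((5*(-1) + 2)*0 - 9)² = -79 + (2 - 8/3)*((-5 + 2)*0 - 9)² = -79 - 2*(-3*0 - 9)²/3 = -79 - 2*(0 - 9)²/3 = -79 - ⅔*(-9)² = -79 - ⅔*81 = -79 - 54 = -133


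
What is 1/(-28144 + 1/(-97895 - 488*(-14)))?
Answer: -91063/2562877073 ≈ -3.5532e-5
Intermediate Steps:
1/(-28144 + 1/(-97895 - 488*(-14))) = 1/(-28144 + 1/(-97895 + 6832)) = 1/(-28144 + 1/(-91063)) = 1/(-28144 - 1/91063) = 1/(-2562877073/91063) = -91063/2562877073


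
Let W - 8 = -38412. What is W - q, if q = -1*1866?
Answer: -36538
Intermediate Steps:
W = -38404 (W = 8 - 38412 = -38404)
q = -1866
W - q = -38404 - 1*(-1866) = -38404 + 1866 = -36538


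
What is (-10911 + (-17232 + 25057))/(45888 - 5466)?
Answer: -1543/20211 ≈ -0.076345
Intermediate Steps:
(-10911 + (-17232 + 25057))/(45888 - 5466) = (-10911 + 7825)/40422 = -3086*1/40422 = -1543/20211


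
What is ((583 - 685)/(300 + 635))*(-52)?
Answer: 312/55 ≈ 5.6727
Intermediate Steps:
((583 - 685)/(300 + 635))*(-52) = -102/935*(-52) = -102*1/935*(-52) = -6/55*(-52) = 312/55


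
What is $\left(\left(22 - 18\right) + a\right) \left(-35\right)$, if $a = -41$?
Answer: $1295$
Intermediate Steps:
$\left(\left(22 - 18\right) + a\right) \left(-35\right) = \left(\left(22 - 18\right) - 41\right) \left(-35\right) = \left(4 - 41\right) \left(-35\right) = \left(-37\right) \left(-35\right) = 1295$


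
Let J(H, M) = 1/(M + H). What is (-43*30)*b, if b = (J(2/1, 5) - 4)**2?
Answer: -940410/49 ≈ -19192.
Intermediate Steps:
J(H, M) = 1/(H + M)
b = 729/49 (b = (1/(2/1 + 5) - 4)**2 = (1/(2*1 + 5) - 4)**2 = (1/(2 + 5) - 4)**2 = (1/7 - 4)**2 = (-27/7)**2 = 729/49 ≈ 14.878)
(-43*30)*b = -43*30*(729/49) = -1290*729/49 = -940410/49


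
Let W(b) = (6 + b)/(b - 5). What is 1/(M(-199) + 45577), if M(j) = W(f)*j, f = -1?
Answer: 6/274457 ≈ 2.1861e-5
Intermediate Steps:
W(b) = (6 + b)/(-5 + b)
M(j) = -5*j/6 (M(j) = ((6 - 1)/(-5 - 1))*j = (5/(-6))*j = (-⅙*5)*j = -5*j/6)
1/(M(-199) + 45577) = 1/(-⅚*(-199) + 45577) = 1/(995/6 + 45577) = 1/(274457/6) = 6/274457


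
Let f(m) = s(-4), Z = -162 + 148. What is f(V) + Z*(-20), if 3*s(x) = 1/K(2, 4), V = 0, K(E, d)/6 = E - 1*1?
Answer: 5041/18 ≈ 280.06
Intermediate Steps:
K(E, d) = -6 + 6*E (K(E, d) = 6*(E - 1*1) = 6*(E - 1) = 6*(-1 + E) = -6 + 6*E)
Z = -14
s(x) = 1/18 (s(x) = 1/(3*(-6 + 6*2)) = 1/(3*(-6 + 12)) = (⅓)/6 = (⅓)*(⅙) = 1/18)
f(m) = 1/18
f(V) + Z*(-20) = 1/18 - 14*(-20) = 1/18 + 280 = 5041/18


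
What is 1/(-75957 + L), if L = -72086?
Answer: -1/148043 ≈ -6.7548e-6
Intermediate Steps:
1/(-75957 + L) = 1/(-75957 - 72086) = 1/(-148043) = -1/148043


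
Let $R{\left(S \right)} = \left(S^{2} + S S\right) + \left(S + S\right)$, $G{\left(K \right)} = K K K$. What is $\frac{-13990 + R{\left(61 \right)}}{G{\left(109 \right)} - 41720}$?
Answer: $- \frac{6426}{1253309} \approx -0.0051272$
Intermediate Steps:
$G{\left(K \right)} = K^{3}$ ($G{\left(K \right)} = K^{2} K = K^{3}$)
$R{\left(S \right)} = 2 S + 2 S^{2}$ ($R{\left(S \right)} = \left(S^{2} + S^{2}\right) + 2 S = 2 S^{2} + 2 S = 2 S + 2 S^{2}$)
$\frac{-13990 + R{\left(61 \right)}}{G{\left(109 \right)} - 41720} = \frac{-13990 + 2 \cdot 61 \left(1 + 61\right)}{109^{3} - 41720} = \frac{-13990 + 2 \cdot 61 \cdot 62}{1295029 - 41720} = \frac{-13990 + 7564}{1253309} = \left(-6426\right) \frac{1}{1253309} = - \frac{6426}{1253309}$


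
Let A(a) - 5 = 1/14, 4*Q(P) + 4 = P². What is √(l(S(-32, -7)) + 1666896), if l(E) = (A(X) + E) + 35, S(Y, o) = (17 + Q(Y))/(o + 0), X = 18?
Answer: √326711854/14 ≈ 1291.1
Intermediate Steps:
Q(P) = -1 + P²/4
A(a) = 71/14 (A(a) = 5 + 1/14 = 71/14)
S(Y, o) = (16 + Y²/4)/o (S(Y, o) = (17 + (-1 + Y²/4))/(o + 0) = (16 + Y²/4)/o)
l(E) = 561/14 + E (l(E) = (71/14 + E) + 35 = 561/14 + E)
√(l(S(-32, -7)) + 1666896) = √((561/14 + (¼)*(64 + (-32)²)/(-7)) + 1666896) = √((561/14 + (¼)*(-⅐)*(64 + 1024)) + 1666896) = √((561/14 + (¼)*(-⅐)*1088) + 1666896) = √((561/14 - 272/7) + 1666896) = √(17/14 + 1666896) = √(23336561/14) = √326711854/14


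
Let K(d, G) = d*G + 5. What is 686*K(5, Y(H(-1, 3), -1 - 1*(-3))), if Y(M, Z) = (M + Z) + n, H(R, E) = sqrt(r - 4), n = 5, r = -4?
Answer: 27440 + 6860*I*sqrt(2) ≈ 27440.0 + 9701.5*I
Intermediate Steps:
H(R, E) = 2*I*sqrt(2) (H(R, E) = sqrt(-4 - 4) = sqrt(-8) = 2*I*sqrt(2))
Y(M, Z) = 5 + M + Z (Y(M, Z) = (M + Z) + 5 = 5 + M + Z)
K(d, G) = 5 + G*d (K(d, G) = G*d + 5 = 5 + G*d)
686*K(5, Y(H(-1, 3), -1 - 1*(-3))) = 686*(5 + (5 + 2*I*sqrt(2) + (-1 - 1*(-3)))*5) = 686*(5 + (5 + 2*I*sqrt(2) + (-1 + 3))*5) = 686*(5 + (5 + 2*I*sqrt(2) + 2)*5) = 686*(5 + (7 + 2*I*sqrt(2))*5) = 686*(5 + (35 + 10*I*sqrt(2))) = 686*(40 + 10*I*sqrt(2)) = 27440 + 6860*I*sqrt(2)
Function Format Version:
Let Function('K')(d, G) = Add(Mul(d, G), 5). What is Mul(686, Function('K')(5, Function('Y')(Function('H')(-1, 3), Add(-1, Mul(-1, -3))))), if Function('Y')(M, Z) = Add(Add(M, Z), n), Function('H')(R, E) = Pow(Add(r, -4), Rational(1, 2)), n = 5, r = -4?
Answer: Add(27440, Mul(6860, I, Pow(2, Rational(1, 2)))) ≈ Add(27440., Mul(9701.5, I))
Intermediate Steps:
Function('H')(R, E) = Mul(2, I, Pow(2, Rational(1, 2))) (Function('H')(R, E) = Pow(Add(-4, -4), Rational(1, 2)) = Pow(-8, Rational(1, 2)) = Mul(2, I, Pow(2, Rational(1, 2))))
Function('Y')(M, Z) = Add(5, M, Z) (Function('Y')(M, Z) = Add(Add(M, Z), 5) = Add(5, M, Z))
Function('K')(d, G) = Add(5, Mul(G, d)) (Function('K')(d, G) = Add(Mul(G, d), 5) = Add(5, Mul(G, d)))
Mul(686, Function('K')(5, Function('Y')(Function('H')(-1, 3), Add(-1, Mul(-1, -3))))) = Mul(686, Add(5, Mul(Add(5, Mul(2, I, Pow(2, Rational(1, 2))), Add(-1, Mul(-1, -3))), 5))) = Mul(686, Add(5, Mul(Add(5, Mul(2, I, Pow(2, Rational(1, 2))), Add(-1, 3)), 5))) = Mul(686, Add(5, Mul(Add(5, Mul(2, I, Pow(2, Rational(1, 2))), 2), 5))) = Mul(686, Add(5, Mul(Add(7, Mul(2, I, Pow(2, Rational(1, 2)))), 5))) = Mul(686, Add(5, Add(35, Mul(10, I, Pow(2, Rational(1, 2)))))) = Mul(686, Add(40, Mul(10, I, Pow(2, Rational(1, 2))))) = Add(27440, Mul(6860, I, Pow(2, Rational(1, 2))))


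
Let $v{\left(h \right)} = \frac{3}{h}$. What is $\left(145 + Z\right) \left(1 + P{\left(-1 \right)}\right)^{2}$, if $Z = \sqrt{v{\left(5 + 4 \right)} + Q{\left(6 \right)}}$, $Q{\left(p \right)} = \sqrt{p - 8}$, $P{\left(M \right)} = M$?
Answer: $0$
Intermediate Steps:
$Q{\left(p \right)} = \sqrt{-8 + p}$
$Z = \sqrt{\frac{1}{3} + i \sqrt{2}}$ ($Z = \sqrt{\frac{3}{5 + 4} + \sqrt{-8 + 6}} = \sqrt{\frac{3}{9} + \sqrt{-2}} = \sqrt{3 \cdot \frac{1}{9} + i \sqrt{2}} = \sqrt{\frac{1}{3} + i \sqrt{2}} \approx 0.94507 + 0.74821 i$)
$\left(145 + Z\right) \left(1 + P{\left(-1 \right)}\right)^{2} = \left(145 + \frac{\sqrt{3 + 9 i \sqrt{2}}}{3}\right) \left(1 - 1\right)^{2} = \left(145 + \frac{\sqrt{3 + 9 i \sqrt{2}}}{3}\right) 0^{2} = \left(145 + \frac{\sqrt{3 + 9 i \sqrt{2}}}{3}\right) 0 = 0$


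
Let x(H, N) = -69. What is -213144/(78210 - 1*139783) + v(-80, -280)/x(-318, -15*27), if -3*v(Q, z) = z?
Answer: 26880368/12745611 ≈ 2.1090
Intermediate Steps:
v(Q, z) = -z/3
-213144/(78210 - 1*139783) + v(-80, -280)/x(-318, -15*27) = -213144/(78210 - 1*139783) - ⅓*(-280)/(-69) = -213144/(78210 - 139783) + (280/3)*(-1/69) = -213144/(-61573) - 280/207 = -213144*(-1/61573) - 280/207 = 213144/61573 - 280/207 = 26880368/12745611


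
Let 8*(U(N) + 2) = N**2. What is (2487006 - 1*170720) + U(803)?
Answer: 19175081/8 ≈ 2.3969e+6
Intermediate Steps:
U(N) = -2 + N**2/8
(2487006 - 1*170720) + U(803) = (2487006 - 1*170720) + (-2 + (1/8)*803**2) = (2487006 - 170720) + (-2 + (1/8)*644809) = 2316286 + (-2 + 644809/8) = 2316286 + 644793/8 = 19175081/8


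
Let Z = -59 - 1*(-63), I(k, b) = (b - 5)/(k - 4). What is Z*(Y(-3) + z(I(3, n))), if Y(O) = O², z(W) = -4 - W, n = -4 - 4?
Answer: -32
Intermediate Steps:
n = -8
I(k, b) = (-5 + b)/(-4 + k)
Z = 4 (Z = -59 + 63 = 4)
Z*(Y(-3) + z(I(3, n))) = 4*((-3)² + (-4 - (-5 - 8)/(-4 + 3))) = 4*(9 + (-4 - (-13)/(-1))) = 4*(9 + (-4 - (-1)*(-13))) = 4*(9 + (-4 - 1*13)) = 4*(9 + (-4 - 13)) = 4*(9 - 17) = 4*(-8) = -32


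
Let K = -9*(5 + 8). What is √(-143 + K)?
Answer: 2*I*√65 ≈ 16.125*I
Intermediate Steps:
K = -117 (K = -9*13 = -117)
√(-143 + K) = √(-143 - 117) = √(-260) = 2*I*√65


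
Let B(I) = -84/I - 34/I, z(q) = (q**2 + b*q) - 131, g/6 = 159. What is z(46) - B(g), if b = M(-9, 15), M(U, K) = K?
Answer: 1276034/477 ≈ 2675.1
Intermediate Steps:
b = 15
g = 954 (g = 6*159 = 954)
z(q) = -131 + q**2 + 15*q (z(q) = (q**2 + 15*q) - 131 = -131 + q**2 + 15*q)
B(I) = -118/I
z(46) - B(g) = (-131 + 46**2 + 15*46) - (-118)/954 = (-131 + 2116 + 690) - (-118)/954 = 2675 - 1*(-59/477) = 2675 + 59/477 = 1276034/477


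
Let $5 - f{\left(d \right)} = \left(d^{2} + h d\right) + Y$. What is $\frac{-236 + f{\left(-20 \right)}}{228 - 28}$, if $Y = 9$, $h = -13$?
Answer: $- \frac{9}{2} \approx -4.5$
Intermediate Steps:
$f{\left(d \right)} = -4 - d^{2} + 13 d$ ($f{\left(d \right)} = 5 - \left(\left(d^{2} - 13 d\right) + 9\right) = 5 - \left(9 + d^{2} - 13 d\right) = -4 - d^{2} + 13 d$)
$\frac{-236 + f{\left(-20 \right)}}{228 - 28} = \frac{-236 - 664}{228 - 28} = \frac{-236 - 664}{200} = \left(-236 - 664\right) \frac{1}{200} = \left(-900\right) \frac{1}{200} = - \frac{9}{2}$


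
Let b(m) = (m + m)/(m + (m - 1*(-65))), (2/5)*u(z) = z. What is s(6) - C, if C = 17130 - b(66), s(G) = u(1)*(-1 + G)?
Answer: -6744031/394 ≈ -17117.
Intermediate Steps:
u(z) = 5*z/2
b(m) = 2*m/(65 + 2*m) (b(m) = (2*m)/(m + (m + 65)) = (2*m)/(m + (65 + m)) = (2*m)/(65 + 2*m) = 2*m/(65 + 2*m))
s(G) = -5/2 + 5*G/2 (s(G) = ((5/2)*1)*(-1 + G) = 5*(-1 + G)/2 = -5/2 + 5*G/2)
C = 3374478/197 (C = 17130 - 2*66/(65 + 2*66) = 17130 - 2*66/(65 + 132) = 17130 - 2*66/197 = 17130 - 1*132/197 = 17130 - 132/197 = 3374478/197 ≈ 17129.)
s(6) - C = (-5/2 + (5/2)*6) - 1*3374478/197 = (-5/2 + 15) - 3374478/197 = 25/2 - 3374478/197 = -6744031/394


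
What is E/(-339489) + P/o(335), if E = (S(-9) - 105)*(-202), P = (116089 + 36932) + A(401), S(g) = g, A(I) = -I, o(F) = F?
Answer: 51547360/113163 ≈ 455.51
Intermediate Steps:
P = 152620 (P = (116089 + 36932) - 1*401 = 153021 - 401 = 152620)
E = 23028 (E = (-9 - 105)*(-202) = -114*(-202) = 23028)
E/(-339489) + P/o(335) = 23028/(-339489) + 152620/335 = 23028*(-1/339489) + 152620*(1/335) = -7676/113163 + 30524/67 = 51547360/113163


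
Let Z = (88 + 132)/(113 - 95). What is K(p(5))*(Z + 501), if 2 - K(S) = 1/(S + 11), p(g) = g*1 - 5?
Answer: 32333/33 ≈ 979.79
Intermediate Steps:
p(g) = -5 + g (p(g) = g - 5 = -5 + g)
Z = 110/9 (Z = 220/18 = 220*(1/18) = 110/9 ≈ 12.222)
K(S) = 2 - 1/(11 + S) (K(S) = 2 - 1/(S + 11) = 2 - 1/(11 + S))
K(p(5))*(Z + 501) = ((21 + 2*(-5 + 5))/(11 + (-5 + 5)))*(110/9 + 501) = ((21 + 2*0)/(11 + 0))*(4619/9) = ((21 + 0)/11)*(4619/9) = ((1/11)*21)*(4619/9) = (21/11)*(4619/9) = 32333/33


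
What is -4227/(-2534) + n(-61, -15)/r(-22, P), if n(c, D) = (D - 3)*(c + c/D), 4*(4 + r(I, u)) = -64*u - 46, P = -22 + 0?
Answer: 40192287/8526910 ≈ 4.7136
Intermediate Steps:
P = -22
r(I, u) = -31/2 - 16*u (r(I, u) = -4 + (-64*u - 46)/4 = -4 + (-46 - 64*u)/4 = -4 + (-23/2 - 16*u) = -31/2 - 16*u)
n(c, D) = (-3 + D)*(c + c/D)
-4227/(-2534) + n(-61, -15)/r(-22, P) = -4227/(-2534) + (-61*(-3 - 15*(-2 - 15))/(-15))/(-31/2 - 16*(-22)) = -4227*(-1/2534) + (-61*(-1/15)*(-3 - 15*(-17)))/(-31/2 + 352) = 4227/2534 + (-61*(-1/15)*(-3 + 255))/(673/2) = 4227/2534 - 61*(-1/15)*252*(2/673) = 4227/2534 + (5124/5)*(2/673) = 4227/2534 + 10248/3365 = 40192287/8526910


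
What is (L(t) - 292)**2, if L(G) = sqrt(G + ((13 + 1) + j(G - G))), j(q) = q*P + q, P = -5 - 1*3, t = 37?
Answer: (292 - sqrt(51))**2 ≈ 81144.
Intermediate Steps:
P = -8 (P = -5 - 3 = -8)
j(q) = -7*q (j(q) = q*(-8) + q = -8*q + q = -7*q)
L(G) = sqrt(14 + G) (L(G) = sqrt(G + ((13 + 1) - 7*(G - G))) = sqrt(G + (14 - 7*0)) = sqrt(G + (14 + 0)) = sqrt(G + 14) = sqrt(14 + G))
(L(t) - 292)**2 = (sqrt(14 + 37) - 292)**2 = (sqrt(51) - 292)**2 = (-292 + sqrt(51))**2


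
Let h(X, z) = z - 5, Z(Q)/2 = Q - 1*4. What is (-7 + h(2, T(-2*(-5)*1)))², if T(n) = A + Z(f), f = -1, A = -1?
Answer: 529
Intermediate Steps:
Z(Q) = -8 + 2*Q (Z(Q) = 2*(Q - 1*4) = 2*(Q - 4) = 2*(-4 + Q) = -8 + 2*Q)
T(n) = -11 (T(n) = -1 + (-8 + 2*(-1)) = -1 + (-8 - 2) = -1 - 10 = -11)
h(X, z) = -5 + z
(-7 + h(2, T(-2*(-5)*1)))² = (-7 + (-5 - 11))² = (-7 - 16)² = (-23)² = 529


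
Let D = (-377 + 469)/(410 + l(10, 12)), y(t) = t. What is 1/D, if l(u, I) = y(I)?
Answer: 211/46 ≈ 4.5870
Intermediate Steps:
l(u, I) = I
D = 46/211 (D = (-377 + 469)/(410 + 12) = 92/422 = 92*(1/422) = 46/211 ≈ 0.21801)
1/D = 1/(46/211) = 211/46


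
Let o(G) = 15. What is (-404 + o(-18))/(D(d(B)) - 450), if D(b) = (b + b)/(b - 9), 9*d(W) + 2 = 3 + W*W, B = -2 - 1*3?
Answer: 21395/24802 ≈ 0.86263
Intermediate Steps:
B = -5 (B = -2 - 3 = -5)
d(W) = ⅑ + W²/9 (d(W) = -2/9 + (3 + W*W)/9 = -2/9 + (3 + W²)/9 = -2/9 + (⅓ + W²/9) = ⅑ + W²/9)
D(b) = 2*b/(-9 + b) (D(b) = (2*b)/(-9 + b) = 2*b/(-9 + b))
(-404 + o(-18))/(D(d(B)) - 450) = (-404 + 15)/(2*(⅑ + (⅑)*(-5)²)/(-9 + (⅑ + (⅑)*(-5)²)) - 450) = -389/(2*(⅑ + (⅑)*25)/(-9 + (⅑ + (⅑)*25)) - 450) = -389/(2*(⅑ + 25/9)/(-9 + (⅑ + 25/9)) - 450) = -389/(2*(26/9)/(-9 + 26/9) - 450) = -389/(2*(26/9)/(-55/9) - 450) = -389/(2*(26/9)*(-9/55) - 450) = -389/(-52/55 - 450) = -389/(-24802/55) = -389*(-55/24802) = 21395/24802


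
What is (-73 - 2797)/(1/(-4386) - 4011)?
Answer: 12587820/17592247 ≈ 0.71553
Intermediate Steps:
(-73 - 2797)/(1/(-4386) - 4011) = -2870/(-1/4386 - 4011) = -2870/(-17592247/4386) = -2870*(-4386/17592247) = 12587820/17592247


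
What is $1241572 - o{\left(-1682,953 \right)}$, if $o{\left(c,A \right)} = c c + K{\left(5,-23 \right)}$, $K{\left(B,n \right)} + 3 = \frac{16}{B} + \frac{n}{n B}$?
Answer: $- \frac{7937762}{5} \approx -1.5876 \cdot 10^{6}$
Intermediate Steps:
$K{\left(B,n \right)} = -3 + \frac{17}{B}$ ($K{\left(B,n \right)} = -3 + \left(\frac{16}{B} + \frac{n}{n B}\right) = -3 + \left(\frac{16}{B} + \frac{n}{B n}\right) = -3 + \left(\frac{16}{B} + n \frac{1}{B n}\right) = -3 + \left(\frac{16}{B} + \frac{1}{B}\right) = -3 + \frac{17}{B}$)
$o{\left(c,A \right)} = \frac{2}{5} + c^{2}$ ($o{\left(c,A \right)} = c c - \left(3 - \frac{17}{5}\right) = c^{2} + \left(-3 + 17 \cdot \frac{1}{5}\right) = c^{2} + \left(-3 + \frac{17}{5}\right) = c^{2} + \frac{2}{5} = \frac{2}{5} + c^{2}$)
$1241572 - o{\left(-1682,953 \right)} = 1241572 - \left(\frac{2}{5} + \left(-1682\right)^{2}\right) = 1241572 - \left(\frac{2}{5} + 2829124\right) = 1241572 - \frac{14145622}{5} = - \frac{7937762}{5}$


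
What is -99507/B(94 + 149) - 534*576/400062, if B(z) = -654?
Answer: 2200433861/14535586 ≈ 151.38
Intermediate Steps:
-99507/B(94 + 149) - 534*576/400062 = -99507/(-654) - 534*576/400062 = -99507*(-1/654) - 307584*1/400062 = 33169/218 - 51264/66677 = 2200433861/14535586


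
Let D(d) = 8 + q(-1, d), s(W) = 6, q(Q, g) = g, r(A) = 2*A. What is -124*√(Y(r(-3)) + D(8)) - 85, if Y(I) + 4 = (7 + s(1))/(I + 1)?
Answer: -85 - 124*√235/5 ≈ -465.18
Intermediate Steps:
Y(I) = -4 + 13/(1 + I) (Y(I) = -4 + (7 + 6)/(I + 1) = -4 + 13/(1 + I))
D(d) = 8 + d
-124*√(Y(r(-3)) + D(8)) - 85 = -124*√((9 - 8*(-3))/(1 + 2*(-3)) + (8 + 8)) - 85 = -124*√((9 - 4*(-6))/(1 - 6) + 16) - 85 = -124*√((9 + 24)/(-5) + 16) - 85 = -124*√(-⅕*33 + 16) - 85 = -124*√(-33/5 + 16) - 85 = -124*√235/5 - 85 = -85 - 124*√235/5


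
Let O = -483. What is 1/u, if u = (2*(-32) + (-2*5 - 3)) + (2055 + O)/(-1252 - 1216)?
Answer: -617/47902 ≈ -0.012880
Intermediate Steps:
u = -47902/617 (u = (2*(-32) + (-2*5 - 3)) + (2055 - 483)/(-1252 - 1216) = (-64 + (-10 - 3)) + 1572/(-2468) = (-64 - 13) + 1572*(-1/2468) = -77 - 393/617 = -47902/617 ≈ -77.637)
1/u = 1/(-47902/617) = -617/47902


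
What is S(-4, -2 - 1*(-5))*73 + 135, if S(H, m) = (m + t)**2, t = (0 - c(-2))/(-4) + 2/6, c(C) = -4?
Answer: 4792/9 ≈ 532.44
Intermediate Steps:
t = -2/3 (t = (0 - 1*(-4))/(-4) + 2/6 = (0 + 4)*(-1/4) + 2*(1/6) = 4*(-1/4) + 1/3 = -1 + 1/3 = -2/3 ≈ -0.66667)
S(H, m) = (-2/3 + m)**2 (S(H, m) = (m - 2/3)**2 = (-2/3 + m)**2)
S(-4, -2 - 1*(-5))*73 + 135 = ((-2 + 3*(-2 - 1*(-5)))**2/9)*73 + 135 = ((-2 + 3*(-2 + 5))**2/9)*73 + 135 = ((-2 + 3*3)**2/9)*73 + 135 = ((-2 + 9)**2/9)*73 + 135 = ((1/9)*7**2)*73 + 135 = ((1/9)*49)*73 + 135 = (49/9)*73 + 135 = 3577/9 + 135 = 4792/9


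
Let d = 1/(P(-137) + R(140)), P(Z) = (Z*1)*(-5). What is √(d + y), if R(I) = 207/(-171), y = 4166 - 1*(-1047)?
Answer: √13748644945/1624 ≈ 72.201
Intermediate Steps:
P(Z) = -5*Z (P(Z) = Z*(-5) = -5*Z)
y = 5213 (y = 4166 + 1047 = 5213)
R(I) = -23/19 (R(I) = 207*(-1/171) = -23/19)
d = 19/12992 (d = 1/(-5*(-137) - 23/19) = 1/(685 - 23/19) = 1/(12992/19) = 19/12992 ≈ 0.0014624)
√(d + y) = √(19/12992 + 5213) = √(67727315/12992) = √13748644945/1624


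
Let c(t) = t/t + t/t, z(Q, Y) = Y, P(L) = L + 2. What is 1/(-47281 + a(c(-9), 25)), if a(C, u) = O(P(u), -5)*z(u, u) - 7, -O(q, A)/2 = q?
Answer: -1/48638 ≈ -2.0560e-5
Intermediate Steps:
P(L) = 2 + L
O(q, A) = -2*q
c(t) = 2 (c(t) = 1 + 1 = 2)
a(C, u) = -7 + u*(-4 - 2*u) (a(C, u) = (-2*(2 + u))*u - 7 = (-4 - 2*u)*u - 7 = u*(-4 - 2*u) - 7 = -7 + u*(-4 - 2*u))
1/(-47281 + a(c(-9), 25)) = 1/(-47281 + (-7 - 2*25*(2 + 25))) = 1/(-47281 + (-7 - 2*25*27)) = 1/(-47281 + (-7 - 1350)) = 1/(-47281 - 1357) = 1/(-48638) = -1/48638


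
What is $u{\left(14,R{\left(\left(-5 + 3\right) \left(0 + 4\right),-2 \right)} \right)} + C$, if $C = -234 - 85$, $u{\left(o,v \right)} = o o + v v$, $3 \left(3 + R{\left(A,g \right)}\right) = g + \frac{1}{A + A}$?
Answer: $- \frac{28007}{256} \approx -109.4$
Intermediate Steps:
$R{\left(A,g \right)} = -3 + \frac{g}{3} + \frac{1}{6 A}$ ($R{\left(A,g \right)} = -3 + \frac{g + \frac{1}{A + A}}{3} = -3 + \frac{g + \frac{1}{2 A}}{3} = -3 + \left(\frac{g}{3} + \frac{1}{6 A}\right) = -3 + \frac{g}{3} + \frac{1}{6 A}$)
$u{\left(o,v \right)} = o^{2} + v^{2}$
$C = -319$
$u{\left(14,R{\left(\left(-5 + 3\right) \left(0 + 4\right),-2 \right)} \right)} + C = \left(14^{2} + \left(-3 + \frac{1}{3} \left(-2\right) + \frac{1}{6 \left(-5 + 3\right) \left(0 + 4\right)}\right)^{2}\right) - 319 = \left(196 + \left(-3 - \frac{2}{3} + \frac{1}{6 \left(\left(-2\right) 4\right)}\right)^{2}\right) - 319 = \left(196 + \left(-3 - \frac{2}{3} + \frac{1}{6 \left(-8\right)}\right)^{2}\right) - 319 = \left(196 + \left(-3 - \frac{2}{3} + \frac{1}{6} \left(- \frac{1}{8}\right)\right)^{2}\right) - 319 = \left(196 + \left(-3 - \frac{2}{3} - \frac{1}{48}\right)^{2}\right) - 319 = \left(196 + \left(- \frac{59}{16}\right)^{2}\right) - 319 = \left(196 + \frac{3481}{256}\right) - 319 = \frac{53657}{256} - 319 = - \frac{28007}{256}$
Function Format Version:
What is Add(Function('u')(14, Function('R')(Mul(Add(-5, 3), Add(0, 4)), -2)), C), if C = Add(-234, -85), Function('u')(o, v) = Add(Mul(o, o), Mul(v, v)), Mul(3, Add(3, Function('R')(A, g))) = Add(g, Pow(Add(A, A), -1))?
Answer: Rational(-28007, 256) ≈ -109.40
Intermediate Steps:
Function('R')(A, g) = Add(-3, Mul(Rational(1, 3), g), Mul(Rational(1, 6), Pow(A, -1))) (Function('R')(A, g) = Add(-3, Mul(Rational(1, 3), Add(g, Pow(Add(A, A), -1)))) = Add(-3, Mul(Rational(1, 3), Add(g, Pow(Mul(2, A), -1)))) = Add(-3, Mul(Rational(1, 3), Add(g, Mul(Rational(1, 2), Pow(A, -1))))) = Add(-3, Add(Mul(Rational(1, 3), g), Mul(Rational(1, 6), Pow(A, -1)))) = Add(-3, Mul(Rational(1, 3), g), Mul(Rational(1, 6), Pow(A, -1))))
Function('u')(o, v) = Add(Pow(o, 2), Pow(v, 2))
C = -319
Add(Function('u')(14, Function('R')(Mul(Add(-5, 3), Add(0, 4)), -2)), C) = Add(Add(Pow(14, 2), Pow(Add(-3, Mul(Rational(1, 3), -2), Mul(Rational(1, 6), Pow(Mul(Add(-5, 3), Add(0, 4)), -1))), 2)), -319) = Add(Add(196, Pow(Add(-3, Rational(-2, 3), Mul(Rational(1, 6), Pow(Mul(-2, 4), -1))), 2)), -319) = Add(Add(196, Pow(Add(-3, Rational(-2, 3), Mul(Rational(1, 6), Pow(-8, -1))), 2)), -319) = Add(Add(196, Pow(Add(-3, Rational(-2, 3), Mul(Rational(1, 6), Rational(-1, 8))), 2)), -319) = Add(Add(196, Pow(Add(-3, Rational(-2, 3), Rational(-1, 48)), 2)), -319) = Add(Add(196, Pow(Rational(-59, 16), 2)), -319) = Add(Add(196, Rational(3481, 256)), -319) = Add(Rational(53657, 256), -319) = Rational(-28007, 256)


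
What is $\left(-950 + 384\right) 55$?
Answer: $-31130$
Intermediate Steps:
$\left(-950 + 384\right) 55 = \left(-566\right) 55 = -31130$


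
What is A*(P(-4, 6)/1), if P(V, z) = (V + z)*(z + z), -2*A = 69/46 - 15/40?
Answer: -27/2 ≈ -13.500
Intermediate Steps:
A = -9/16 (A = -(69/46 - 15/40)/2 = -(69*(1/46) - 15*1/40)/2 = -(3/2 - 3/8)/2 = -½*9/8 = -9/16 ≈ -0.56250)
P(V, z) = 2*z*(V + z) (P(V, z) = (V + z)*(2*z) = 2*z*(V + z))
A*(P(-4, 6)/1) = -9*2*6*(-4 + 6)/(16*1) = -9*2*6*2/16 = -27/2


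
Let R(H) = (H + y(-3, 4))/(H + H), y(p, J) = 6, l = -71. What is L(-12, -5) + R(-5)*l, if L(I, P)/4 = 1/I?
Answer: 203/30 ≈ 6.7667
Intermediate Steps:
L(I, P) = 4/I
R(H) = (6 + H)/(2*H) (R(H) = (H + 6)/(H + H) = (6 + H)/((2*H)) = (6 + H)*(1/(2*H)) = (6 + H)/(2*H))
L(-12, -5) + R(-5)*l = 4/(-12) + ((½)*(6 - 5)/(-5))*(-71) = 4*(-1/12) + ((½)*(-⅕)*1)*(-71) = -⅓ - ⅒*(-71) = -⅓ + 71/10 = 203/30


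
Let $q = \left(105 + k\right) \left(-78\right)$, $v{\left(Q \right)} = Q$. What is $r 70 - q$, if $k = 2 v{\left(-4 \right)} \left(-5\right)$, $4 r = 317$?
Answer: $\frac{33715}{2} \approx 16858.0$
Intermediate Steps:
$r = \frac{317}{4}$ ($r = \frac{1}{4} \cdot 317 = \frac{317}{4} \approx 79.25$)
$k = 40$ ($k = 2 \left(-4\right) \left(-5\right) = \left(-8\right) \left(-5\right) = 40$)
$q = -11310$ ($q = \left(105 + 40\right) \left(-78\right) = 145 \left(-78\right) = -11310$)
$r 70 - q = \frac{317}{4} \cdot 70 - -11310 = \frac{11095}{2} + 11310 = \frac{33715}{2}$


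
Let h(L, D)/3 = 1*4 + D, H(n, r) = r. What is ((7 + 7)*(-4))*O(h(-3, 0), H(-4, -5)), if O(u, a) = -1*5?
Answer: 280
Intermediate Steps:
h(L, D) = 12 + 3*D (h(L, D) = 3*(1*4 + D) = 3*(4 + D) = 12 + 3*D)
O(u, a) = -5
((7 + 7)*(-4))*O(h(-3, 0), H(-4, -5)) = ((7 + 7)*(-4))*(-5) = (14*(-4))*(-5) = -56*(-5) = 280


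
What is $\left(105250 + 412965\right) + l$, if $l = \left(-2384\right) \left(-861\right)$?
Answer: $2570839$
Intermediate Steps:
$l = 2052624$
$\left(105250 + 412965\right) + l = \left(105250 + 412965\right) + 2052624 = 518215 + 2052624 = 2570839$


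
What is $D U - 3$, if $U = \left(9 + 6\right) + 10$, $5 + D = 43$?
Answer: $947$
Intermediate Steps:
$D = 38$ ($D = -5 + 43 = 38$)
$U = 25$ ($U = 15 + 10 = 25$)
$D U - 3 = 38 \cdot 25 - 3 = 950 - 3 = 947$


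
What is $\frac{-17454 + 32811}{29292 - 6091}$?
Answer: $\frac{15357}{23201} \approx 0.66191$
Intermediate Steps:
$\frac{-17454 + 32811}{29292 - 6091} = \frac{15357}{23201}$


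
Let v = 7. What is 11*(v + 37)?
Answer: 484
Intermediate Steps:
11*(v + 37) = 11*(7 + 37) = 11*44 = 484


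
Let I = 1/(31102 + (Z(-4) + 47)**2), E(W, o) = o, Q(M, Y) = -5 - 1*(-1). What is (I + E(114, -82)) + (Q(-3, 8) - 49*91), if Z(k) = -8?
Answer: -148271534/32623 ≈ -4545.0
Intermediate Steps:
Q(M, Y) = -4 (Q(M, Y) = -5 + 1 = -4)
I = 1/32623 (I = 1/(31102 + (-8 + 47)**2) = 1/(31102 + 39**2) = 1/(31102 + 1521) = 1/32623 ≈ 3.0653e-5)
(I + E(114, -82)) + (Q(-3, 8) - 49*91) = (1/32623 - 82) + (-4 - 49*91) = -2675085/32623 + (-4 - 4459) = -2675085/32623 - 4463 = -148271534/32623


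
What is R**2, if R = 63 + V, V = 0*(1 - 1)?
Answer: 3969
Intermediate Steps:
V = 0 (V = 0*0 = 0)
R = 63 (R = 63 + 0 = 63)
R**2 = 63**2 = 3969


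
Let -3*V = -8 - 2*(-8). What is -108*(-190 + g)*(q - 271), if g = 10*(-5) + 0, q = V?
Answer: -7093440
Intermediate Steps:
V = -8/3 (V = -(-8 - 2*(-8))/3 = -(-8 + 16)/3 = -⅓*8 = -8/3 ≈ -2.6667)
q = -8/3 ≈ -2.6667
g = -50 (g = -50 + 0 = -50)
-108*(-190 + g)*(q - 271) = -108*(-190 - 50)*(-8/3 - 271) = -(-25920)*(-821)/3 = -108*65680 = -7093440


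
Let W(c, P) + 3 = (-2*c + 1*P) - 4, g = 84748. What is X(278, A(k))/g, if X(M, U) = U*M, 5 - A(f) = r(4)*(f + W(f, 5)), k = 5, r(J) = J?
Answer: 4587/42374 ≈ 0.10825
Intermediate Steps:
W(c, P) = -7 + P - 2*c (W(c, P) = -3 + ((-2*c + 1*P) - 4) = -3 + ((-2*c + P) - 4) = -3 + ((P - 2*c) - 4) = -3 + (-4 + P - 2*c) = -7 + P - 2*c)
A(f) = 13 + 4*f (A(f) = 5 - 4*(f + (-7 + 5 - 2*f)) = 5 - 4*(f + (-2 - 2*f)) = 5 - 4*(-2 - f) = 5 - (-8 - 4*f) = 5 + (8 + 4*f) = 13 + 4*f)
X(M, U) = M*U
X(278, A(k))/g = (278*(13 + 4*5))/84748 = (278*(13 + 20))*(1/84748) = (278*33)*(1/84748) = 9174*(1/84748) = 4587/42374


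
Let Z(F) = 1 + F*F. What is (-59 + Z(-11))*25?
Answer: 1575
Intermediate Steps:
Z(F) = 1 + F**2
(-59 + Z(-11))*25 = (-59 + (1 + (-11)**2))*25 = (-59 + (1 + 121))*25 = (-59 + 122)*25 = 63*25 = 1575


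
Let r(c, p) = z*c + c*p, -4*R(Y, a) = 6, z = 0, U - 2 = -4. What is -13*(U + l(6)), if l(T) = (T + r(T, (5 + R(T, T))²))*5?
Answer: -10283/2 ≈ -5141.5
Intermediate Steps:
U = -2 (U = 2 - 4 = -2)
R(Y, a) = -3/2 (R(Y, a) = -¼*6 = -3/2)
r(c, p) = c*p (r(c, p) = 0*c + c*p = 0 + c*p = c*p)
l(T) = 265*T/4 (l(T) = (T + T*(5 - 3/2)²)*5 = (T + T*(7/2)²)*5 = (T + T*(49/4))*5 = (T + 49*T/4)*5 = (53*T/4)*5 = 265*T/4)
-13*(U + l(6)) = -13*(-2 + (265/4)*6) = -13*(-2 + 795/2) = -13*791/2 = -10283/2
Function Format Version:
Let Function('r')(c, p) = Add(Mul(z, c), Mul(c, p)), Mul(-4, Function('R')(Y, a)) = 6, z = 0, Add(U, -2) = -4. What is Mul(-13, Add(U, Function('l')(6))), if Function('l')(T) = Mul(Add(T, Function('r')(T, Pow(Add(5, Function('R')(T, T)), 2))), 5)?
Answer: Rational(-10283, 2) ≈ -5141.5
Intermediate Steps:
U = -2 (U = Add(2, -4) = -2)
Function('R')(Y, a) = Rational(-3, 2) (Function('R')(Y, a) = Mul(Rational(-1, 4), 6) = Rational(-3, 2))
Function('r')(c, p) = Mul(c, p) (Function('r')(c, p) = Add(Mul(0, c), Mul(c, p)) = Add(0, Mul(c, p)) = Mul(c, p))
Function('l')(T) = Mul(Rational(265, 4), T) (Function('l')(T) = Mul(Add(T, Mul(T, Pow(Add(5, Rational(-3, 2)), 2))), 5) = Mul(Add(T, Mul(T, Pow(Rational(7, 2), 2))), 5) = Mul(Add(T, Mul(T, Rational(49, 4))), 5) = Mul(Add(T, Mul(Rational(49, 4), T)), 5) = Mul(Mul(Rational(53, 4), T), 5) = Mul(Rational(265, 4), T))
Mul(-13, Add(U, Function('l')(6))) = Mul(-13, Add(-2, Mul(Rational(265, 4), 6))) = Mul(-13, Add(-2, Rational(795, 2))) = Mul(-13, Rational(791, 2)) = Rational(-10283, 2)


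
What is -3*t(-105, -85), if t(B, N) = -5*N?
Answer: -1275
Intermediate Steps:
-3*t(-105, -85) = -(-15)*(-85) = -3*425 = -1275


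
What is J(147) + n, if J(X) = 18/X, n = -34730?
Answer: -1701764/49 ≈ -34730.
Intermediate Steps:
J(147) + n = 18/147 - 34730 = 18*(1/147) - 34730 = 6/49 - 34730 = -1701764/49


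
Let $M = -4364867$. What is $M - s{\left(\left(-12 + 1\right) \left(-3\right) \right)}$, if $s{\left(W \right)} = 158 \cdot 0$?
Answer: $-4364867$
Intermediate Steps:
$s{\left(W \right)} = 0$
$M - s{\left(\left(-12 + 1\right) \left(-3\right) \right)} = -4364867 - 0 = -4364867 + 0 = -4364867$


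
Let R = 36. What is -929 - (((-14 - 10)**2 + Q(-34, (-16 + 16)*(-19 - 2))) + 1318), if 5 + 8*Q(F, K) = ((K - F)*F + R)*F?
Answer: -60659/8 ≈ -7582.4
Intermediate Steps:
Q(F, K) = -5/8 + F*(36 + F*(K - F))/8 (Q(F, K) = -5/8 + (((K - F)*F + 36)*F)/8 = -5/8 + ((F*(K - F) + 36)*F)/8 = -5/8 + ((36 + F*(K - F))*F)/8 = -5/8 + (F*(36 + F*(K - F)))/8 = -5/8 + F*(36 + F*(K - F))/8)
-929 - (((-14 - 10)**2 + Q(-34, (-16 + 16)*(-19 - 2))) + 1318) = -929 - (((-14 - 10)**2 + (-5/8 - 1/8*(-34)**3 + (9/2)*(-34) + (1/8)*((-16 + 16)*(-19 - 2))*(-34)**2)) + 1318) = -929 - (((-24)**2 + (-5/8 - 1/8*(-39304) - 153 + (1/8)*(0*(-21))*1156)) + 1318) = -929 - ((576 + (-5/8 + 4913 - 153 + (1/8)*0*1156)) + 1318) = -929 - ((576 + (-5/8 + 4913 - 153 + 0)) + 1318) = -929 - ((576 + 38075/8) + 1318) = -929 - (42683/8 + 1318) = -929 - 1*53227/8 = -929 - 53227/8 = -60659/8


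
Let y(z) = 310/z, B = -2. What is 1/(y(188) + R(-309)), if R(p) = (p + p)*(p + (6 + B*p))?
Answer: -94/18298825 ≈ -5.1369e-6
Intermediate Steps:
R(p) = 2*p*(6 - p) (R(p) = (p + p)*(p + (6 - 2*p)) = (2*p)*(6 - p) = 2*p*(6 - p))
1/(y(188) + R(-309)) = 1/(310/188 + 2*(-309)*(6 - 1*(-309))) = 1/(310*(1/188) + 2*(-309)*(6 + 309)) = 1/(155/94 + 2*(-309)*315) = 1/(155/94 - 194670) = 1/(-18298825/94) = -94/18298825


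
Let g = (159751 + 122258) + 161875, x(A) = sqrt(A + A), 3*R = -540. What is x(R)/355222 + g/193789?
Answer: 443884/193789 + 3*I*sqrt(10)/177611 ≈ 2.2906 + 5.3414e-5*I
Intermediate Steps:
R = -180 (R = (1/3)*(-540) = -180)
x(A) = sqrt(2)*sqrt(A) (x(A) = sqrt(2*A) = sqrt(2)*sqrt(A))
g = 443884 (g = 282009 + 161875 = 443884)
x(R)/355222 + g/193789 = (sqrt(2)*sqrt(-180))/355222 + 443884/193789 = (sqrt(2)*(6*I*sqrt(5)))*(1/355222) + 443884*(1/193789) = (6*I*sqrt(10))*(1/355222) + 443884/193789 = 3*I*sqrt(10)/177611 + 443884/193789 = 443884/193789 + 3*I*sqrt(10)/177611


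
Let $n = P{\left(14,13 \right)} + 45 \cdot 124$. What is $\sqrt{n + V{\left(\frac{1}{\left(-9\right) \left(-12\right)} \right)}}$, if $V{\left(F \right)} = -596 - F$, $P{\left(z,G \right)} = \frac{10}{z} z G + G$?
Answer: $\frac{\sqrt{1661145}}{18} \approx 71.603$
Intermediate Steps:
$P{\left(z,G \right)} = 11 G$ ($P{\left(z,G \right)} = 10 G + G = 11 G$)
$n = 5723$ ($n = 11 \cdot 13 + 45 \cdot 124 = 143 + 5580 = 5723$)
$\sqrt{n + V{\left(\frac{1}{\left(-9\right) \left(-12\right)} \right)}} = \sqrt{5723 - \left(596 + \frac{1}{\left(-9\right) \left(-12\right)}\right)} = \sqrt{5723 - \frac{64369}{108}} = \sqrt{\frac{553715}{108}} = \frac{\sqrt{1661145}}{18}$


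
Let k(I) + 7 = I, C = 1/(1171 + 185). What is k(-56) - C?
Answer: -85429/1356 ≈ -63.001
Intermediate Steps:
C = 1/1356 ≈ 0.00073746
k(I) = -7 + I
k(-56) - C = (-7 - 56) - 1*1/1356 = -63 - 1/1356 = -85429/1356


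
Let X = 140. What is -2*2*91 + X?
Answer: -224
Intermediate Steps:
-2*2*91 + X = -2*2*91 + 140 = -4*91 + 140 = -364 + 140 = -224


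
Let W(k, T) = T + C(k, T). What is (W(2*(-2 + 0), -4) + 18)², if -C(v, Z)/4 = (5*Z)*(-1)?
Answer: 4356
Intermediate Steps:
C(v, Z) = 20*Z (C(v, Z) = -4*5*Z*(-1) = -(-20)*Z = 20*Z)
W(k, T) = 21*T (W(k, T) = T + 20*T = 21*T)
(W(2*(-2 + 0), -4) + 18)² = (21*(-4) + 18)² = (-84 + 18)² = (-66)² = 4356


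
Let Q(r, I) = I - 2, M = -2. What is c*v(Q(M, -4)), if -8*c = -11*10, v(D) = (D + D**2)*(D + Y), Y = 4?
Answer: -825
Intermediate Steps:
Q(r, I) = -2 + I
v(D) = (4 + D)*(D + D**2) (v(D) = (D + D**2)*(D + 4) = (D + D**2)*(4 + D) = (4 + D)*(D + D**2))
c = 55/4 (c = -(-11)*10/8 = -1/8*(-110) = 55/4 ≈ 13.750)
c*v(Q(M, -4)) = 55*((-2 - 4)*(4 + (-2 - 4)**2 + 5*(-2 - 4)))/4 = 55*(-6*(4 + (-6)**2 + 5*(-6)))/4 = 55*(-6*(4 + 36 - 30))/4 = 55*(-6*10)/4 = (55/4)*(-60) = -825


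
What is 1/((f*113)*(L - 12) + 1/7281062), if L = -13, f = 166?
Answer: -7281062/3414454024899 ≈ -2.1324e-6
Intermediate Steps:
1/((f*113)*(L - 12) + 1/7281062) = 1/((166*113)*(-13 - 12) + 1/7281062) = 1/(18758*(-25) + 1/7281062) = 1/(-468950 + 1/7281062) = 1/(-3414454024899/7281062) = -7281062/3414454024899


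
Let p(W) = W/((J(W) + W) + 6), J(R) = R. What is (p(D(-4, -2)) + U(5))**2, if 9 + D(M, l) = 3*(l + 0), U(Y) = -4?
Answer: 729/64 ≈ 11.391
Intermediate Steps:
D(M, l) = -9 + 3*l (D(M, l) = -9 + 3*(l + 0) = -9 + 3*l)
p(W) = W/(6 + 2*W) (p(W) = W/((W + W) + 6) = W/(2*W + 6) = W/(6 + 2*W))
(p(D(-4, -2)) + U(5))**2 = ((-9 + 3*(-2))/(2*(3 + (-9 + 3*(-2)))) - 4)**2 = ((-9 - 6)/(2*(3 + (-9 - 6))) - 4)**2 = ((1/2)*(-15)/(3 - 15) - 4)**2 = ((1/2)*(-15)/(-12) - 4)**2 = ((1/2)*(-15)*(-1/12) - 4)**2 = (5/8 - 4)**2 = (-27/8)**2 = 729/64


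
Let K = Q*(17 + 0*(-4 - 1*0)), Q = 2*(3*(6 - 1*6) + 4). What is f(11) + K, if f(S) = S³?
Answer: 1467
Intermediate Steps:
Q = 8 (Q = 2*(3*(6 - 6) + 4) = 2*(3*0 + 4) = 2*(0 + 4) = 2*4 = 8)
K = 136 (K = 8*(17 + 0*(-4 - 1*0)) = 8*(17 + 0*(-4 + 0)) = 8*(17 + 0*(-4)) = 8*(17 + 0) = 8*17 = 136)
f(11) + K = 11³ + 136 = 1331 + 136 = 1467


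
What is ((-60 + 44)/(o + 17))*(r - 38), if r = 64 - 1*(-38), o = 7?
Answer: -128/3 ≈ -42.667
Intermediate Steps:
r = 102 (r = 64 + 38 = 102)
((-60 + 44)/(o + 17))*(r - 38) = ((-60 + 44)/(7 + 17))*(102 - 38) = -16/24*64 = -16*1/24*64 = -⅔*64 = -128/3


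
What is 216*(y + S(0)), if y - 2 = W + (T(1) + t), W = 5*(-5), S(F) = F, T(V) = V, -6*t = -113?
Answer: -684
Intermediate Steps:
t = 113/6 (t = -⅙*(-113) = 113/6 ≈ 18.833)
W = -25
y = -19/6 (y = 2 + (-25 + (1 + 113/6)) = 2 + (-25 + 119/6) = 2 - 31/6 = -19/6 ≈ -3.1667)
216*(y + S(0)) = 216*(-19/6 + 0) = 216*(-19/6) = -684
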